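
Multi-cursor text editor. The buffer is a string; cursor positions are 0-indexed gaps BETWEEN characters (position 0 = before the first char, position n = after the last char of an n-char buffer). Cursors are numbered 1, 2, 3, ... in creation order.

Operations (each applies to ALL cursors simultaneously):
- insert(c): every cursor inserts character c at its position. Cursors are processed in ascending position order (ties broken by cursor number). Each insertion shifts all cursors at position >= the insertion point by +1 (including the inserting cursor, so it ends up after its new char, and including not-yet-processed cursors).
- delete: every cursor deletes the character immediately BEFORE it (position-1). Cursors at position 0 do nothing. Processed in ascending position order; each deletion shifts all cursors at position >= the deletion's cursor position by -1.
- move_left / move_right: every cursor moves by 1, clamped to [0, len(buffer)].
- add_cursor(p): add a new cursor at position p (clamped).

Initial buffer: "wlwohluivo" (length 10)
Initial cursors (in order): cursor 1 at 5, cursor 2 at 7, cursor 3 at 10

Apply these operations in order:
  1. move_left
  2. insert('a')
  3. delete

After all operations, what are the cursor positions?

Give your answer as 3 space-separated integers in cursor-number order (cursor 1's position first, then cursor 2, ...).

After op 1 (move_left): buffer="wlwohluivo" (len 10), cursors c1@4 c2@6 c3@9, authorship ..........
After op 2 (insert('a')): buffer="wlwoahlauivao" (len 13), cursors c1@5 c2@8 c3@12, authorship ....1..2...3.
After op 3 (delete): buffer="wlwohluivo" (len 10), cursors c1@4 c2@6 c3@9, authorship ..........

Answer: 4 6 9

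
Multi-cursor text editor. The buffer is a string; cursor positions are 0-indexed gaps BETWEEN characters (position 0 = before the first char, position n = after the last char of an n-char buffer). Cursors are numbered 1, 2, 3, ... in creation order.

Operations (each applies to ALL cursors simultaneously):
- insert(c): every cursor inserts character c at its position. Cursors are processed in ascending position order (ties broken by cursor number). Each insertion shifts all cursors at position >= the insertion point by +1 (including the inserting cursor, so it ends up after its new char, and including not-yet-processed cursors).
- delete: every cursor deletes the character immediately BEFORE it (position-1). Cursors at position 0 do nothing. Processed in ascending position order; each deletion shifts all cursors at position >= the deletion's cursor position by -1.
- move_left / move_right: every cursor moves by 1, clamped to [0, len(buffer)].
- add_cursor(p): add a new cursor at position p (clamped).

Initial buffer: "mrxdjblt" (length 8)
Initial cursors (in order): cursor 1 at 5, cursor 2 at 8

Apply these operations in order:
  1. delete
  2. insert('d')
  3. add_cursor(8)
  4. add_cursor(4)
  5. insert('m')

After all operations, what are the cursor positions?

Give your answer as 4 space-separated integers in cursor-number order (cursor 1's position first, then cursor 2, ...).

After op 1 (delete): buffer="mrxdbl" (len 6), cursors c1@4 c2@6, authorship ......
After op 2 (insert('d')): buffer="mrxddbld" (len 8), cursors c1@5 c2@8, authorship ....1..2
After op 3 (add_cursor(8)): buffer="mrxddbld" (len 8), cursors c1@5 c2@8 c3@8, authorship ....1..2
After op 4 (add_cursor(4)): buffer="mrxddbld" (len 8), cursors c4@4 c1@5 c2@8 c3@8, authorship ....1..2
After op 5 (insert('m')): buffer="mrxdmdmbldmm" (len 12), cursors c4@5 c1@7 c2@12 c3@12, authorship ....411..223

Answer: 7 12 12 5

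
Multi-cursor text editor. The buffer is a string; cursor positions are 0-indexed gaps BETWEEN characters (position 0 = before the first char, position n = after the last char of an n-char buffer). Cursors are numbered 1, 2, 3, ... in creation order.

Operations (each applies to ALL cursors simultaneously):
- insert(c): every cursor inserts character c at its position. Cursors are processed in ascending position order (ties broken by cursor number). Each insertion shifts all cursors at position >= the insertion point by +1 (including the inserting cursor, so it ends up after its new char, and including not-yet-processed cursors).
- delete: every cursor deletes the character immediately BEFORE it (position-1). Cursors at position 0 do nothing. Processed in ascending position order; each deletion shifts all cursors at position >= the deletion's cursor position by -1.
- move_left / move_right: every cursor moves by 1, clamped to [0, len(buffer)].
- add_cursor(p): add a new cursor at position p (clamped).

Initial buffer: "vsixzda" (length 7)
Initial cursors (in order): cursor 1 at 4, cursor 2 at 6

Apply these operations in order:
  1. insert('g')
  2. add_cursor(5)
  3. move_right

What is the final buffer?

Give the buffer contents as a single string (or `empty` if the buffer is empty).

After op 1 (insert('g')): buffer="vsixgzdga" (len 9), cursors c1@5 c2@8, authorship ....1..2.
After op 2 (add_cursor(5)): buffer="vsixgzdga" (len 9), cursors c1@5 c3@5 c2@8, authorship ....1..2.
After op 3 (move_right): buffer="vsixgzdga" (len 9), cursors c1@6 c3@6 c2@9, authorship ....1..2.

Answer: vsixgzdga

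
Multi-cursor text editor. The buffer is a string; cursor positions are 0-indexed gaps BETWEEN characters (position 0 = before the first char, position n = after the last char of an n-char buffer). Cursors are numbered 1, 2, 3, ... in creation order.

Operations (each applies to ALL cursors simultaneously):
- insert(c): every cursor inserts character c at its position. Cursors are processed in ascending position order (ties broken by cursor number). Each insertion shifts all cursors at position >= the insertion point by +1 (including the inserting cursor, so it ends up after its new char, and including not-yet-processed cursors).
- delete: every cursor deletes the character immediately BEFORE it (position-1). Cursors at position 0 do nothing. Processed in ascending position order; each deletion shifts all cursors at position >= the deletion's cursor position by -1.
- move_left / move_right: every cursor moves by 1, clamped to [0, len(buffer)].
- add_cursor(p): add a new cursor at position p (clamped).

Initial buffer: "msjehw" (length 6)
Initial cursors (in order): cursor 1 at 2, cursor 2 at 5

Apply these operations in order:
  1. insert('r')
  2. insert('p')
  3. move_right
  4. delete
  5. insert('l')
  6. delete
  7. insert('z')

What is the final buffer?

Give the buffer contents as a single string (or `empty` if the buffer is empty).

After op 1 (insert('r')): buffer="msrjehrw" (len 8), cursors c1@3 c2@7, authorship ..1...2.
After op 2 (insert('p')): buffer="msrpjehrpw" (len 10), cursors c1@4 c2@9, authorship ..11...22.
After op 3 (move_right): buffer="msrpjehrpw" (len 10), cursors c1@5 c2@10, authorship ..11...22.
After op 4 (delete): buffer="msrpehrp" (len 8), cursors c1@4 c2@8, authorship ..11..22
After op 5 (insert('l')): buffer="msrplehrpl" (len 10), cursors c1@5 c2@10, authorship ..111..222
After op 6 (delete): buffer="msrpehrp" (len 8), cursors c1@4 c2@8, authorship ..11..22
After op 7 (insert('z')): buffer="msrpzehrpz" (len 10), cursors c1@5 c2@10, authorship ..111..222

Answer: msrpzehrpz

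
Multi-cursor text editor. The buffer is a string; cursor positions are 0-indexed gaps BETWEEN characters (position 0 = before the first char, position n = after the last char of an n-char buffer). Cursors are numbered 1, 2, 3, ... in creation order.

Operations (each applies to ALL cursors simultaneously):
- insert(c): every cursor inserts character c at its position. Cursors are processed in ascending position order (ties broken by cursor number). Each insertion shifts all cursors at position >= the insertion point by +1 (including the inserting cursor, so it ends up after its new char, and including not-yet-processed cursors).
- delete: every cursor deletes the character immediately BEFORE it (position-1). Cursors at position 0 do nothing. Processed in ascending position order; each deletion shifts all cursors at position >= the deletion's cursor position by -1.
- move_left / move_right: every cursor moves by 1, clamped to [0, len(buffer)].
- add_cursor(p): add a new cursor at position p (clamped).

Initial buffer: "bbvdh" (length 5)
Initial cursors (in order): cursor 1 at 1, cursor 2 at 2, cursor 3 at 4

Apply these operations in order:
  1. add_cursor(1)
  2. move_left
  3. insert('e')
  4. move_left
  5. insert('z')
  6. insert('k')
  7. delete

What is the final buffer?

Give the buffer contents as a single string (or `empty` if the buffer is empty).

After op 1 (add_cursor(1)): buffer="bbvdh" (len 5), cursors c1@1 c4@1 c2@2 c3@4, authorship .....
After op 2 (move_left): buffer="bbvdh" (len 5), cursors c1@0 c4@0 c2@1 c3@3, authorship .....
After op 3 (insert('e')): buffer="eebebvedh" (len 9), cursors c1@2 c4@2 c2@4 c3@7, authorship 14.2..3..
After op 4 (move_left): buffer="eebebvedh" (len 9), cursors c1@1 c4@1 c2@3 c3@6, authorship 14.2..3..
After op 5 (insert('z')): buffer="ezzebzebvzedh" (len 13), cursors c1@3 c4@3 c2@6 c3@10, authorship 1144.22..33..
After op 6 (insert('k')): buffer="ezzkkebzkebvzkedh" (len 17), cursors c1@5 c4@5 c2@9 c3@14, authorship 114144.222..333..
After op 7 (delete): buffer="ezzebzebvzedh" (len 13), cursors c1@3 c4@3 c2@6 c3@10, authorship 1144.22..33..

Answer: ezzebzebvzedh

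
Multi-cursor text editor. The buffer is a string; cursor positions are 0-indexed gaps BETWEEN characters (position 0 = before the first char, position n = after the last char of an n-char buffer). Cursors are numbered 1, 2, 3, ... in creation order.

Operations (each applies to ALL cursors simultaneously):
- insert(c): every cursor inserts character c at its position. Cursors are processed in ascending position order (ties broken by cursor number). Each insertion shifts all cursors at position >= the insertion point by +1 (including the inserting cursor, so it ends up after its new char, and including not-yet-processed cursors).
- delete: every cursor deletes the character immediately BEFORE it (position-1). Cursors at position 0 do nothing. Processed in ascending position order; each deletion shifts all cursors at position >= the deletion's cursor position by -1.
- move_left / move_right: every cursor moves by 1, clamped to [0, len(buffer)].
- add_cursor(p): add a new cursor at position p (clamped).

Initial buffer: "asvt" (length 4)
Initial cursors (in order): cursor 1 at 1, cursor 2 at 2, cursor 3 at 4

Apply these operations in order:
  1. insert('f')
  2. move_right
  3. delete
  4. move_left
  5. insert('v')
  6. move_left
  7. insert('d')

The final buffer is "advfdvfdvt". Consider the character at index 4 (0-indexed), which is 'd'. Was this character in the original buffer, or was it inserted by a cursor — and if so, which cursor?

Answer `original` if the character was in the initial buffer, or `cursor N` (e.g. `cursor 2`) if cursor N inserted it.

After op 1 (insert('f')): buffer="afsfvtf" (len 7), cursors c1@2 c2@4 c3@7, authorship .1.2..3
After op 2 (move_right): buffer="afsfvtf" (len 7), cursors c1@3 c2@5 c3@7, authorship .1.2..3
After op 3 (delete): buffer="afft" (len 4), cursors c1@2 c2@3 c3@4, authorship .12.
After op 4 (move_left): buffer="afft" (len 4), cursors c1@1 c2@2 c3@3, authorship .12.
After op 5 (insert('v')): buffer="avfvfvt" (len 7), cursors c1@2 c2@4 c3@6, authorship .11223.
After op 6 (move_left): buffer="avfvfvt" (len 7), cursors c1@1 c2@3 c3@5, authorship .11223.
After op 7 (insert('d')): buffer="advfdvfdvt" (len 10), cursors c1@2 c2@5 c3@8, authorship .11122233.
Authorship (.=original, N=cursor N): . 1 1 1 2 2 2 3 3 .
Index 4: author = 2

Answer: cursor 2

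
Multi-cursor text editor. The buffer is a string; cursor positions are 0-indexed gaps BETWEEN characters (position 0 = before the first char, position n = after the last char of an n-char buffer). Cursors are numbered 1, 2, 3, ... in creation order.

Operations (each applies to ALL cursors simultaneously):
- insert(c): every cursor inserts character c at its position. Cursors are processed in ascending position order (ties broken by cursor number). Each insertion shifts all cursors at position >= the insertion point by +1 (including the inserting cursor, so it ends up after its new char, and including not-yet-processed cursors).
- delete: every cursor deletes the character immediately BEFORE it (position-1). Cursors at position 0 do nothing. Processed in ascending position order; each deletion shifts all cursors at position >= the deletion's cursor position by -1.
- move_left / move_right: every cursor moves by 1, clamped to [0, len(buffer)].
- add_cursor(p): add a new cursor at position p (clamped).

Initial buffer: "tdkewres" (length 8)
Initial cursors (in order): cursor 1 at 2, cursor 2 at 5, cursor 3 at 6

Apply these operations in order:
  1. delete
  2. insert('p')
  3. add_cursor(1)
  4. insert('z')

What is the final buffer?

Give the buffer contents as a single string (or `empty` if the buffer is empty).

Answer: tzpzkeppzzes

Derivation:
After op 1 (delete): buffer="tkees" (len 5), cursors c1@1 c2@3 c3@3, authorship .....
After op 2 (insert('p')): buffer="tpkeppes" (len 8), cursors c1@2 c2@6 c3@6, authorship .1..23..
After op 3 (add_cursor(1)): buffer="tpkeppes" (len 8), cursors c4@1 c1@2 c2@6 c3@6, authorship .1..23..
After op 4 (insert('z')): buffer="tzpzkeppzzes" (len 12), cursors c4@2 c1@4 c2@10 c3@10, authorship .411..2323..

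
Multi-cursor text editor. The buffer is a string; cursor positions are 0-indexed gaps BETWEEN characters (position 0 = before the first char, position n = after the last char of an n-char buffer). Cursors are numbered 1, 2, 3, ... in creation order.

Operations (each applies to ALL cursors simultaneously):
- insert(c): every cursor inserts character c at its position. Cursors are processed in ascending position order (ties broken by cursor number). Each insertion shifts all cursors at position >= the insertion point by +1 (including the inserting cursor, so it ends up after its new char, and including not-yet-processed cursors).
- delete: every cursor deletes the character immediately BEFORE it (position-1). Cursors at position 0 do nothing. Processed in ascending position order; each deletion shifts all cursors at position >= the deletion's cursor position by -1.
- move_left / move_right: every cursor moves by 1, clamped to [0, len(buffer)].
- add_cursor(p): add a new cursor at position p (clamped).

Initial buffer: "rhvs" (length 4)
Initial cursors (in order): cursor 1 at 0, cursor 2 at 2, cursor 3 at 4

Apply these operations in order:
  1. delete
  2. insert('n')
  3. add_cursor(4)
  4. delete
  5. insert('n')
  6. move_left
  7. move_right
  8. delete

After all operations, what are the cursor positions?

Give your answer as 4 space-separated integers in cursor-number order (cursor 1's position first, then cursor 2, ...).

Answer: 0 1 1 1

Derivation:
After op 1 (delete): buffer="rv" (len 2), cursors c1@0 c2@1 c3@2, authorship ..
After op 2 (insert('n')): buffer="nrnvn" (len 5), cursors c1@1 c2@3 c3@5, authorship 1.2.3
After op 3 (add_cursor(4)): buffer="nrnvn" (len 5), cursors c1@1 c2@3 c4@4 c3@5, authorship 1.2.3
After op 4 (delete): buffer="r" (len 1), cursors c1@0 c2@1 c3@1 c4@1, authorship .
After op 5 (insert('n')): buffer="nrnnn" (len 5), cursors c1@1 c2@5 c3@5 c4@5, authorship 1.234
After op 6 (move_left): buffer="nrnnn" (len 5), cursors c1@0 c2@4 c3@4 c4@4, authorship 1.234
After op 7 (move_right): buffer="nrnnn" (len 5), cursors c1@1 c2@5 c3@5 c4@5, authorship 1.234
After op 8 (delete): buffer="r" (len 1), cursors c1@0 c2@1 c3@1 c4@1, authorship .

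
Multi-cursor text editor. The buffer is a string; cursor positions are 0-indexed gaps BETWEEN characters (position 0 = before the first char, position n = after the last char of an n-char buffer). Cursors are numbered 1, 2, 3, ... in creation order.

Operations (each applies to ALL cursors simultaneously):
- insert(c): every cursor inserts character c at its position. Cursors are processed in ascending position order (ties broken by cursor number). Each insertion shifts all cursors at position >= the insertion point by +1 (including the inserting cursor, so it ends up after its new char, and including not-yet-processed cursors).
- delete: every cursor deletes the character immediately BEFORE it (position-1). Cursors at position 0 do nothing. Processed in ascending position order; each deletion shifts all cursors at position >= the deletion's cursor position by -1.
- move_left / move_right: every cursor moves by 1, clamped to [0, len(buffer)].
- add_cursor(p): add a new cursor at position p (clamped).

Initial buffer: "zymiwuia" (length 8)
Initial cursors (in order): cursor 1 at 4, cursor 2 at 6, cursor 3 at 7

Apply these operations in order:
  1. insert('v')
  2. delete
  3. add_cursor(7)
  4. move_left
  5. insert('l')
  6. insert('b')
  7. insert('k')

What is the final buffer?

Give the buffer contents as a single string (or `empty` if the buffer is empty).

After op 1 (insert('v')): buffer="zymivwuviva" (len 11), cursors c1@5 c2@8 c3@10, authorship ....1..2.3.
After op 2 (delete): buffer="zymiwuia" (len 8), cursors c1@4 c2@6 c3@7, authorship ........
After op 3 (add_cursor(7)): buffer="zymiwuia" (len 8), cursors c1@4 c2@6 c3@7 c4@7, authorship ........
After op 4 (move_left): buffer="zymiwuia" (len 8), cursors c1@3 c2@5 c3@6 c4@6, authorship ........
After op 5 (insert('l')): buffer="zymliwlullia" (len 12), cursors c1@4 c2@7 c3@10 c4@10, authorship ...1..2.34..
After op 6 (insert('b')): buffer="zymlbiwlbullbbia" (len 16), cursors c1@5 c2@9 c3@14 c4@14, authorship ...11..22.3434..
After op 7 (insert('k')): buffer="zymlbkiwlbkullbbkkia" (len 20), cursors c1@6 c2@11 c3@18 c4@18, authorship ...111..222.343434..

Answer: zymlbkiwlbkullbbkkia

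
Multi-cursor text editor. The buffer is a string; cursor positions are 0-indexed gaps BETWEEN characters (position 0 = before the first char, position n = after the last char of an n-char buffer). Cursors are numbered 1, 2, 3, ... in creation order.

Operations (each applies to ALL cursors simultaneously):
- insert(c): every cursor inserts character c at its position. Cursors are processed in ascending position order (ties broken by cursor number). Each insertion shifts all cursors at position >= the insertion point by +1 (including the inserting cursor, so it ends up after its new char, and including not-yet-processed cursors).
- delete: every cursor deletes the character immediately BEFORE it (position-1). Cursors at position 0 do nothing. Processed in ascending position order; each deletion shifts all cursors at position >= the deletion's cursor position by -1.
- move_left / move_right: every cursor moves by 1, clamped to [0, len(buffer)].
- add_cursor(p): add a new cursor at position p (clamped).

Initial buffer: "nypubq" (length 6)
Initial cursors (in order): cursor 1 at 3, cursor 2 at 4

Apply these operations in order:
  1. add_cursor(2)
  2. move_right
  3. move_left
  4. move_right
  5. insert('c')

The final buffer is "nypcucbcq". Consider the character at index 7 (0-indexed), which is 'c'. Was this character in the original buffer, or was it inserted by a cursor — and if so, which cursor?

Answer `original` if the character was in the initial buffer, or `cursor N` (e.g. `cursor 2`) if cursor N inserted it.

Answer: cursor 2

Derivation:
After op 1 (add_cursor(2)): buffer="nypubq" (len 6), cursors c3@2 c1@3 c2@4, authorship ......
After op 2 (move_right): buffer="nypubq" (len 6), cursors c3@3 c1@4 c2@5, authorship ......
After op 3 (move_left): buffer="nypubq" (len 6), cursors c3@2 c1@3 c2@4, authorship ......
After op 4 (move_right): buffer="nypubq" (len 6), cursors c3@3 c1@4 c2@5, authorship ......
After op 5 (insert('c')): buffer="nypcucbcq" (len 9), cursors c3@4 c1@6 c2@8, authorship ...3.1.2.
Authorship (.=original, N=cursor N): . . . 3 . 1 . 2 .
Index 7: author = 2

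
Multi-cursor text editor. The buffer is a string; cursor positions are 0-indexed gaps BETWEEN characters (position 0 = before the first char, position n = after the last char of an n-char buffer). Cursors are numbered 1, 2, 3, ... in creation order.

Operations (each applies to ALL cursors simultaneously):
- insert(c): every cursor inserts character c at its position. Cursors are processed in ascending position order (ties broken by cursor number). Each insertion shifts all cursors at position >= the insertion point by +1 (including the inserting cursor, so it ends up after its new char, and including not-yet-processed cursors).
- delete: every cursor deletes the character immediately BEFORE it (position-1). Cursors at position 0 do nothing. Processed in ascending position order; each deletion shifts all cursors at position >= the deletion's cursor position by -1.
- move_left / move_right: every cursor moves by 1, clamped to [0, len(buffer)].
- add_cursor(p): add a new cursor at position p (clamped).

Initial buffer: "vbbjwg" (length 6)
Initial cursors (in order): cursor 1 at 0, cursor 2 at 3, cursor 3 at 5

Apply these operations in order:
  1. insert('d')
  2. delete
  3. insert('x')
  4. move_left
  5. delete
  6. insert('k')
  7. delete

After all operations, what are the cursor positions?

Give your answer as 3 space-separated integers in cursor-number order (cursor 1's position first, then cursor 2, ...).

After op 1 (insert('d')): buffer="dvbbdjwdg" (len 9), cursors c1@1 c2@5 c3@8, authorship 1...2..3.
After op 2 (delete): buffer="vbbjwg" (len 6), cursors c1@0 c2@3 c3@5, authorship ......
After op 3 (insert('x')): buffer="xvbbxjwxg" (len 9), cursors c1@1 c2@5 c3@8, authorship 1...2..3.
After op 4 (move_left): buffer="xvbbxjwxg" (len 9), cursors c1@0 c2@4 c3@7, authorship 1...2..3.
After op 5 (delete): buffer="xvbxjxg" (len 7), cursors c1@0 c2@3 c3@5, authorship 1..2.3.
After op 6 (insert('k')): buffer="kxvbkxjkxg" (len 10), cursors c1@1 c2@5 c3@8, authorship 11..22.33.
After op 7 (delete): buffer="xvbxjxg" (len 7), cursors c1@0 c2@3 c3@5, authorship 1..2.3.

Answer: 0 3 5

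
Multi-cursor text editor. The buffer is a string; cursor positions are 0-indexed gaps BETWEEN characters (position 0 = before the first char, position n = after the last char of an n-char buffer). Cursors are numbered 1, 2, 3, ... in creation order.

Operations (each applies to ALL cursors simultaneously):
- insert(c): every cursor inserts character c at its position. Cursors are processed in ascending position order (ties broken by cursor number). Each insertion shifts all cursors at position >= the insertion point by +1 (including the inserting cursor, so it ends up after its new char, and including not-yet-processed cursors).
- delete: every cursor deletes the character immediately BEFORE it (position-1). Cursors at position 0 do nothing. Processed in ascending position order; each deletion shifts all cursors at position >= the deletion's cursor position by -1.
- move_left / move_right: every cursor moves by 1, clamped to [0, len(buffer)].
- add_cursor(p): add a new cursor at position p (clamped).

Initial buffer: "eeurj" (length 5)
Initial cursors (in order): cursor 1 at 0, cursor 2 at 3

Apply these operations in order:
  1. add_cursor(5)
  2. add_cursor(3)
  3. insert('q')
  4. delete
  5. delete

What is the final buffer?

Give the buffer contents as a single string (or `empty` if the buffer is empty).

After op 1 (add_cursor(5)): buffer="eeurj" (len 5), cursors c1@0 c2@3 c3@5, authorship .....
After op 2 (add_cursor(3)): buffer="eeurj" (len 5), cursors c1@0 c2@3 c4@3 c3@5, authorship .....
After op 3 (insert('q')): buffer="qeeuqqrjq" (len 9), cursors c1@1 c2@6 c4@6 c3@9, authorship 1...24..3
After op 4 (delete): buffer="eeurj" (len 5), cursors c1@0 c2@3 c4@3 c3@5, authorship .....
After op 5 (delete): buffer="er" (len 2), cursors c1@0 c2@1 c4@1 c3@2, authorship ..

Answer: er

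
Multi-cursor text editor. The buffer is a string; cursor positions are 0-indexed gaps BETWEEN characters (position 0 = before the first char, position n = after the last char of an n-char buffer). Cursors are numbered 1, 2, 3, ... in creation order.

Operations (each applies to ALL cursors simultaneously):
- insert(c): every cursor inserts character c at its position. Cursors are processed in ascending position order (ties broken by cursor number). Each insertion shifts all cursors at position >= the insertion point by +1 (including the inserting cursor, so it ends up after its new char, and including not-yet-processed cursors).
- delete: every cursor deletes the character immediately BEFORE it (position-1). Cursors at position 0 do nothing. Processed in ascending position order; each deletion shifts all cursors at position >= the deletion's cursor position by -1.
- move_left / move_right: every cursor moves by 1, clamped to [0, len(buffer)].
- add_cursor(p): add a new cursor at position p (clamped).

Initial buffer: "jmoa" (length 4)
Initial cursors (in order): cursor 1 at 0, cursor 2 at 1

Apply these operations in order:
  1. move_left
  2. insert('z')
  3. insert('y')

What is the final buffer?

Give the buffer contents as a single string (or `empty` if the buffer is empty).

After op 1 (move_left): buffer="jmoa" (len 4), cursors c1@0 c2@0, authorship ....
After op 2 (insert('z')): buffer="zzjmoa" (len 6), cursors c1@2 c2@2, authorship 12....
After op 3 (insert('y')): buffer="zzyyjmoa" (len 8), cursors c1@4 c2@4, authorship 1212....

Answer: zzyyjmoa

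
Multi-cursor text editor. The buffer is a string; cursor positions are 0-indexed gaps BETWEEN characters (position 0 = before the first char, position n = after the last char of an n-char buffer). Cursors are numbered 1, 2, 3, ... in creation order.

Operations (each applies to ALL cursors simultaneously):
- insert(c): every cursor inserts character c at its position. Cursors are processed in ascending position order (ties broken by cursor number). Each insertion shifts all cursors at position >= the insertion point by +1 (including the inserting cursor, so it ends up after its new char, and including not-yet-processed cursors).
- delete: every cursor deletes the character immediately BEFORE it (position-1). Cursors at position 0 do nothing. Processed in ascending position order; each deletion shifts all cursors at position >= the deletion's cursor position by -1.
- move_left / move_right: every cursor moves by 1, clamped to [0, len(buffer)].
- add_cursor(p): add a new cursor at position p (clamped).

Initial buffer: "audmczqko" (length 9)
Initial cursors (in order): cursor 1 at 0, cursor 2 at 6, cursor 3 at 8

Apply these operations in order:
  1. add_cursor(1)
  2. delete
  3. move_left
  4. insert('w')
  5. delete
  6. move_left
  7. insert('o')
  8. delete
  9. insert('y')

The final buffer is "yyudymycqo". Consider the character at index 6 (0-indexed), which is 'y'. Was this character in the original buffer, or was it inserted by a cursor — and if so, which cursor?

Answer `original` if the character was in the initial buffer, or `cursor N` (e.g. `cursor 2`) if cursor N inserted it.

After op 1 (add_cursor(1)): buffer="audmczqko" (len 9), cursors c1@0 c4@1 c2@6 c3@8, authorship .........
After op 2 (delete): buffer="udmcqo" (len 6), cursors c1@0 c4@0 c2@4 c3@5, authorship ......
After op 3 (move_left): buffer="udmcqo" (len 6), cursors c1@0 c4@0 c2@3 c3@4, authorship ......
After op 4 (insert('w')): buffer="wwudmwcwqo" (len 10), cursors c1@2 c4@2 c2@6 c3@8, authorship 14...2.3..
After op 5 (delete): buffer="udmcqo" (len 6), cursors c1@0 c4@0 c2@3 c3@4, authorship ......
After op 6 (move_left): buffer="udmcqo" (len 6), cursors c1@0 c4@0 c2@2 c3@3, authorship ......
After op 7 (insert('o')): buffer="ooudomocqo" (len 10), cursors c1@2 c4@2 c2@5 c3@7, authorship 14..2.3...
After op 8 (delete): buffer="udmcqo" (len 6), cursors c1@0 c4@0 c2@2 c3@3, authorship ......
After op 9 (insert('y')): buffer="yyudymycqo" (len 10), cursors c1@2 c4@2 c2@5 c3@7, authorship 14..2.3...
Authorship (.=original, N=cursor N): 1 4 . . 2 . 3 . . .
Index 6: author = 3

Answer: cursor 3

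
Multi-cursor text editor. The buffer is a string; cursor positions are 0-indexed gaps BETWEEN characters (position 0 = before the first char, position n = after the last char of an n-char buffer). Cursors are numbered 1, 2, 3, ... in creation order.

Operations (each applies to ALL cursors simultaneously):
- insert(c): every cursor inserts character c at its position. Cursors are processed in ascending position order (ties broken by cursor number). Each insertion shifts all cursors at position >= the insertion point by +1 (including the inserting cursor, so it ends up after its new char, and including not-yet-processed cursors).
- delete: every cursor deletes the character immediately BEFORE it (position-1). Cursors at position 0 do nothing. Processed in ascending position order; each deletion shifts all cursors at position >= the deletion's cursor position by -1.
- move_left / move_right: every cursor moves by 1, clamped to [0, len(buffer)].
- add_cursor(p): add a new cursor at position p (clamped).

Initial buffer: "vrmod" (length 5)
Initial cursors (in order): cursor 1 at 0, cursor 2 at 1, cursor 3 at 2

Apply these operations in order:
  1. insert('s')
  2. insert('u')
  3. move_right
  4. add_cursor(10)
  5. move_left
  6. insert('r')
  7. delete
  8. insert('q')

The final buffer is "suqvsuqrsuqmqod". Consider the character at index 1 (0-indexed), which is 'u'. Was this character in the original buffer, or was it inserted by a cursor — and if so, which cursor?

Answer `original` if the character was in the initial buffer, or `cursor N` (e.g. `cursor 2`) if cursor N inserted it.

Answer: cursor 1

Derivation:
After op 1 (insert('s')): buffer="svsrsmod" (len 8), cursors c1@1 c2@3 c3@5, authorship 1.2.3...
After op 2 (insert('u')): buffer="suvsursumod" (len 11), cursors c1@2 c2@5 c3@8, authorship 11.22.33...
After op 3 (move_right): buffer="suvsursumod" (len 11), cursors c1@3 c2@6 c3@9, authorship 11.22.33...
After op 4 (add_cursor(10)): buffer="suvsursumod" (len 11), cursors c1@3 c2@6 c3@9 c4@10, authorship 11.22.33...
After op 5 (move_left): buffer="suvsursumod" (len 11), cursors c1@2 c2@5 c3@8 c4@9, authorship 11.22.33...
After op 6 (insert('r')): buffer="survsurrsurmrod" (len 15), cursors c1@3 c2@7 c3@11 c4@13, authorship 111.222.333.4..
After op 7 (delete): buffer="suvsursumod" (len 11), cursors c1@2 c2@5 c3@8 c4@9, authorship 11.22.33...
After op 8 (insert('q')): buffer="suqvsuqrsuqmqod" (len 15), cursors c1@3 c2@7 c3@11 c4@13, authorship 111.222.333.4..
Authorship (.=original, N=cursor N): 1 1 1 . 2 2 2 . 3 3 3 . 4 . .
Index 1: author = 1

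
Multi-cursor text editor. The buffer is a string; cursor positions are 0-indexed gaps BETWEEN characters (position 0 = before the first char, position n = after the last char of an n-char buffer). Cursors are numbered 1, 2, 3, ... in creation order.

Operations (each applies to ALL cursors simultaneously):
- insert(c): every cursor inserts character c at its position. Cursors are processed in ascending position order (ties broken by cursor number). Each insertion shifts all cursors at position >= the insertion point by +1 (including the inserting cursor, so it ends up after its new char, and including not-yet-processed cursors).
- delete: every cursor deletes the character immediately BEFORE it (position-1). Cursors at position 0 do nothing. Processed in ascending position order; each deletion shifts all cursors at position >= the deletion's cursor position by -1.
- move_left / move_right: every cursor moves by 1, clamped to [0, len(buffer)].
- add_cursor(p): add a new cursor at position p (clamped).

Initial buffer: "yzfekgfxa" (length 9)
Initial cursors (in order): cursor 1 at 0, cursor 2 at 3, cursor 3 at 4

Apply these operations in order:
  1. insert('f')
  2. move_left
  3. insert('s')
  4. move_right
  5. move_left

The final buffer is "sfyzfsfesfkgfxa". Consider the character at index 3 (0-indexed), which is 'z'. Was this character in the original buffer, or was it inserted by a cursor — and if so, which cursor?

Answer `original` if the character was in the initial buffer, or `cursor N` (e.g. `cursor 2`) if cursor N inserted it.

After op 1 (insert('f')): buffer="fyzffefkgfxa" (len 12), cursors c1@1 c2@5 c3@7, authorship 1...2.3.....
After op 2 (move_left): buffer="fyzffefkgfxa" (len 12), cursors c1@0 c2@4 c3@6, authorship 1...2.3.....
After op 3 (insert('s')): buffer="sfyzfsfesfkgfxa" (len 15), cursors c1@1 c2@6 c3@9, authorship 11...22.33.....
After op 4 (move_right): buffer="sfyzfsfesfkgfxa" (len 15), cursors c1@2 c2@7 c3@10, authorship 11...22.33.....
After op 5 (move_left): buffer="sfyzfsfesfkgfxa" (len 15), cursors c1@1 c2@6 c3@9, authorship 11...22.33.....
Authorship (.=original, N=cursor N): 1 1 . . . 2 2 . 3 3 . . . . .
Index 3: author = original

Answer: original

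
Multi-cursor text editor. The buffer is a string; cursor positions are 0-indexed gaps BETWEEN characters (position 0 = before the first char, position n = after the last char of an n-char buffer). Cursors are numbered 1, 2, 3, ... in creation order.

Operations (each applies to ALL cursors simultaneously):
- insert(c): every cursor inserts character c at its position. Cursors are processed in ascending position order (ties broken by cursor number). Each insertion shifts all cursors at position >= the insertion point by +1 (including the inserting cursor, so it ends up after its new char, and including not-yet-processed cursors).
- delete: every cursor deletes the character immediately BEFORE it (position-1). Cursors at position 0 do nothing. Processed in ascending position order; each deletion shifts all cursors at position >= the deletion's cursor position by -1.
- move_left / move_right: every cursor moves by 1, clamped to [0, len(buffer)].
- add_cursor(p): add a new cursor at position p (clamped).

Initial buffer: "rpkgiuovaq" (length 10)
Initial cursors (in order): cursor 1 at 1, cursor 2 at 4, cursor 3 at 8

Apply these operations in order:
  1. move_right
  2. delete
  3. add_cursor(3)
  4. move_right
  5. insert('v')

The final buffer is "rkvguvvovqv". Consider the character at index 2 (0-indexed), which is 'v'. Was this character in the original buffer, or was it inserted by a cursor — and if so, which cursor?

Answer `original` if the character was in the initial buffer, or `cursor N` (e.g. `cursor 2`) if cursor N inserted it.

Answer: cursor 1

Derivation:
After op 1 (move_right): buffer="rpkgiuovaq" (len 10), cursors c1@2 c2@5 c3@9, authorship ..........
After op 2 (delete): buffer="rkguovq" (len 7), cursors c1@1 c2@3 c3@6, authorship .......
After op 3 (add_cursor(3)): buffer="rkguovq" (len 7), cursors c1@1 c2@3 c4@3 c3@6, authorship .......
After op 4 (move_right): buffer="rkguovq" (len 7), cursors c1@2 c2@4 c4@4 c3@7, authorship .......
After op 5 (insert('v')): buffer="rkvguvvovqv" (len 11), cursors c1@3 c2@7 c4@7 c3@11, authorship ..1..24...3
Authorship (.=original, N=cursor N): . . 1 . . 2 4 . . . 3
Index 2: author = 1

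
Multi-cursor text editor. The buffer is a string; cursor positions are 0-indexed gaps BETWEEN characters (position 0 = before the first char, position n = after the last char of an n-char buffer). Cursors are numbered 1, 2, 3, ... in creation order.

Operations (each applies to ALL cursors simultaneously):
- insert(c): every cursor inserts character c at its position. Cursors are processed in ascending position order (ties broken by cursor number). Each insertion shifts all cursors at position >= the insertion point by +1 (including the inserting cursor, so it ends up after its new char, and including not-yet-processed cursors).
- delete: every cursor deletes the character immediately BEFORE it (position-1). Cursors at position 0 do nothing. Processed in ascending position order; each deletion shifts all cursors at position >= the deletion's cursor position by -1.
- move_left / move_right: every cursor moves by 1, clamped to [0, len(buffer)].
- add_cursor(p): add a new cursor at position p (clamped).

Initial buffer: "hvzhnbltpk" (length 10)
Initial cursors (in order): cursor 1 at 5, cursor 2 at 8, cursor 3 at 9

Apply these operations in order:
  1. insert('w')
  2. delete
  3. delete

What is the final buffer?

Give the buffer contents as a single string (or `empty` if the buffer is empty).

Answer: hvzhblk

Derivation:
After op 1 (insert('w')): buffer="hvzhnwbltwpwk" (len 13), cursors c1@6 c2@10 c3@12, authorship .....1...2.3.
After op 2 (delete): buffer="hvzhnbltpk" (len 10), cursors c1@5 c2@8 c3@9, authorship ..........
After op 3 (delete): buffer="hvzhblk" (len 7), cursors c1@4 c2@6 c3@6, authorship .......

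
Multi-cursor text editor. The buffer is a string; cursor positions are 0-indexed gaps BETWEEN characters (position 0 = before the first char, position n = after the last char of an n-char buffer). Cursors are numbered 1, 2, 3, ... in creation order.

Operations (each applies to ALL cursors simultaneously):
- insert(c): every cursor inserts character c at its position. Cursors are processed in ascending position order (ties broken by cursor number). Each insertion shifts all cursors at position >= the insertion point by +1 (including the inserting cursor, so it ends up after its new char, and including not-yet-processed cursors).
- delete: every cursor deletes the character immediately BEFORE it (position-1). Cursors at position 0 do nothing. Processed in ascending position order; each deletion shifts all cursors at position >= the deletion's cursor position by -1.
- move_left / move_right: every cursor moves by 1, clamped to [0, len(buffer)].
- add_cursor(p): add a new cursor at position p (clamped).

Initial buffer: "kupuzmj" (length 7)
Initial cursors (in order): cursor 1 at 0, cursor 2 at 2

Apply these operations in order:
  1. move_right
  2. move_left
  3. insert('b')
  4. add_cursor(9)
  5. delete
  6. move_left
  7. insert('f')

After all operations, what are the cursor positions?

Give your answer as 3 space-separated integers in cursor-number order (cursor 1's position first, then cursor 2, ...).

Answer: 1 3 8

Derivation:
After op 1 (move_right): buffer="kupuzmj" (len 7), cursors c1@1 c2@3, authorship .......
After op 2 (move_left): buffer="kupuzmj" (len 7), cursors c1@0 c2@2, authorship .......
After op 3 (insert('b')): buffer="bkubpuzmj" (len 9), cursors c1@1 c2@4, authorship 1..2.....
After op 4 (add_cursor(9)): buffer="bkubpuzmj" (len 9), cursors c1@1 c2@4 c3@9, authorship 1..2.....
After op 5 (delete): buffer="kupuzm" (len 6), cursors c1@0 c2@2 c3@6, authorship ......
After op 6 (move_left): buffer="kupuzm" (len 6), cursors c1@0 c2@1 c3@5, authorship ......
After op 7 (insert('f')): buffer="fkfupuzfm" (len 9), cursors c1@1 c2@3 c3@8, authorship 1.2....3.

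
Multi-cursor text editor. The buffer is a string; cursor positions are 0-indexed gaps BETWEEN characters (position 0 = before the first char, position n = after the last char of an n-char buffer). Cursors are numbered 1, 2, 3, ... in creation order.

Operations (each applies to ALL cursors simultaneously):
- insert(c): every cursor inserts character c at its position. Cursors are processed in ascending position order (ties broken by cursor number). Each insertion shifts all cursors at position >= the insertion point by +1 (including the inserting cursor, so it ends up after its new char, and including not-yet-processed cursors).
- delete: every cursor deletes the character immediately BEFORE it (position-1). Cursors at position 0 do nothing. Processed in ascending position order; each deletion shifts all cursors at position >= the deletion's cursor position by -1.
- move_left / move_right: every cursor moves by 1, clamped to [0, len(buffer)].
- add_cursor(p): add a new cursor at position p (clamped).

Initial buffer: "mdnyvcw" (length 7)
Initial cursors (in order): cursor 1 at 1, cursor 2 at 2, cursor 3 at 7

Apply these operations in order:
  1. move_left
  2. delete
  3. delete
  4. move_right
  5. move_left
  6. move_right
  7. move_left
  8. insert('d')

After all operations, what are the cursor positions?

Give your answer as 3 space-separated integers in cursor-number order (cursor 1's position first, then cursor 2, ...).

After op 1 (move_left): buffer="mdnyvcw" (len 7), cursors c1@0 c2@1 c3@6, authorship .......
After op 2 (delete): buffer="dnyvw" (len 5), cursors c1@0 c2@0 c3@4, authorship .....
After op 3 (delete): buffer="dnyw" (len 4), cursors c1@0 c2@0 c3@3, authorship ....
After op 4 (move_right): buffer="dnyw" (len 4), cursors c1@1 c2@1 c3@4, authorship ....
After op 5 (move_left): buffer="dnyw" (len 4), cursors c1@0 c2@0 c3@3, authorship ....
After op 6 (move_right): buffer="dnyw" (len 4), cursors c1@1 c2@1 c3@4, authorship ....
After op 7 (move_left): buffer="dnyw" (len 4), cursors c1@0 c2@0 c3@3, authorship ....
After op 8 (insert('d')): buffer="dddnydw" (len 7), cursors c1@2 c2@2 c3@6, authorship 12...3.

Answer: 2 2 6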